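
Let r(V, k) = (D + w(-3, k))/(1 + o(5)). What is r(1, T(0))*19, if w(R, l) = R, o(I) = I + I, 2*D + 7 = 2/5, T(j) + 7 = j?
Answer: -1197/110 ≈ -10.882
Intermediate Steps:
T(j) = -7 + j
D = -33/10 (D = -7/2 + (2/5)/2 = -7/2 + (2*(1/5))/2 = -7/2 + (1/2)*(2/5) = -7/2 + 1/5 = -33/10 ≈ -3.3000)
o(I) = 2*I
r(V, k) = -63/110 (r(V, k) = (-33/10 - 3)/(1 + 2*5) = -63/(10*(1 + 10)) = -63/10/11 = -63/10*1/11 = -63/110)
r(1, T(0))*19 = -63/110*19 = -1197/110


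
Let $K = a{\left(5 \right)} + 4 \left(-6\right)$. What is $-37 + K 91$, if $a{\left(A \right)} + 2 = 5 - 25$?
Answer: $-4223$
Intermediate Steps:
$a{\left(A \right)} = -22$ ($a{\left(A \right)} = -2 + \left(5 - 25\right) = -2 - 20 = -22$)
$K = -46$ ($K = -22 + 4 \left(-6\right) = -22 - 24 = -46$)
$-37 + K 91 = -37 - 4186 = -4223$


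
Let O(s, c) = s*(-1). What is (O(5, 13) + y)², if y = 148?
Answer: 20449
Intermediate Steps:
O(s, c) = -s
(O(5, 13) + y)² = (-1*5 + 148)² = (-5 + 148)² = 143² = 20449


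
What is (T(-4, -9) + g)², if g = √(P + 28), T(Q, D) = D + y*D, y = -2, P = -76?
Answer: 33 + 72*I*√3 ≈ 33.0 + 124.71*I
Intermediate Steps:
T(Q, D) = -D (T(Q, D) = D - 2*D = -D)
g = 4*I*√3 (g = √(-76 + 28) = √(-48) = 4*I*√3 ≈ 6.9282*I)
(T(-4, -9) + g)² = (-1*(-9) + 4*I*√3)² = (9 + 4*I*√3)²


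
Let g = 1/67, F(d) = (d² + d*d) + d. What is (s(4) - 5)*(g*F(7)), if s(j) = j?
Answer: -105/67 ≈ -1.5672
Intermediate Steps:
F(d) = d + 2*d² (F(d) = (d² + d²) + d = 2*d² + d = d + 2*d²)
g = 1/67 ≈ 0.014925
(s(4) - 5)*(g*F(7)) = (4 - 5)*((7*(1 + 2*7))/67) = -7*(1 + 14)/67 = -7*15/67 = -105/67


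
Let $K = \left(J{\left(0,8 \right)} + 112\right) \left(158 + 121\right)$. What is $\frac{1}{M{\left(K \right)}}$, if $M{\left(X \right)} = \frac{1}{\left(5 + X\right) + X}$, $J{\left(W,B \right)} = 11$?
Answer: $68639$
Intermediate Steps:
$K = 34317$ ($K = \left(11 + 112\right) \left(158 + 121\right) = 123 \cdot 279 = 34317$)
$M{\left(X \right)} = \frac{1}{5 + 2 X}$
$\frac{1}{M{\left(K \right)}} = \frac{1}{\frac{1}{5 + 2 \cdot 34317}} = \frac{1}{\frac{1}{5 + 68634}} = \frac{1}{\frac{1}{68639}} = 68639$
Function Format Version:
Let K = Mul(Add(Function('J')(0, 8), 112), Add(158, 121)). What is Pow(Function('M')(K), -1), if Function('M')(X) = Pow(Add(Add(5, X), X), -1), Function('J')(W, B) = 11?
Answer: 68639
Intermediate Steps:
K = 34317 (K = Mul(Add(11, 112), Add(158, 121)) = Mul(123, 279) = 34317)
Function('M')(X) = Pow(Add(5, Mul(2, X)), -1)
Pow(Function('M')(K), -1) = Pow(Pow(Add(5, Mul(2, 34317)), -1), -1) = Pow(Pow(Add(5, 68634), -1), -1) = Pow(Pow(68639, -1), -1) = Pow(Rational(1, 68639), -1) = 68639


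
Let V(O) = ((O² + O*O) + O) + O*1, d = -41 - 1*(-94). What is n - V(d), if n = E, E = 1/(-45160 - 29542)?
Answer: -427594249/74702 ≈ -5724.0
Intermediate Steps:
d = 53 (d = -41 + 94 = 53)
V(O) = 2*O + 2*O² (V(O) = ((O² + O²) + O) + O = (2*O² + O) + O = (O + 2*O²) + O = 2*O + 2*O²)
E = -1/74702 (E = 1/(-74702) = -1/74702 ≈ -1.3387e-5)
n = -1/74702 ≈ -1.3387e-5
n - V(d) = -1/74702 - 2*53*(1 + 53) = -1/74702 - 2*53*54 = -1/74702 - 1*5724 = -1/74702 - 5724 = -427594249/74702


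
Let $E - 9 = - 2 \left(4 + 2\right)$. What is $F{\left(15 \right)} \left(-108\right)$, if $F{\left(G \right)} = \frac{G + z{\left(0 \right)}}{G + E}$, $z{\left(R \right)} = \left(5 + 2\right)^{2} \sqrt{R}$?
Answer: $-135$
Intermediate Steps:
$z{\left(R \right)} = 49 \sqrt{R}$ ($z{\left(R \right)} = 7^{2} \sqrt{R} = 49 \sqrt{R}$)
$E = -3$ ($E = 9 - 2 \left(4 + 2\right) = 9 - 12 = -3$)
$F{\left(G \right)} = \frac{G}{-3 + G}$ ($F{\left(G \right)} = \frac{G + 49 \sqrt{0}}{G - 3} = \frac{G + 49 \cdot 0}{-3 + G} = \frac{G + 0}{-3 + G} = \frac{G}{-3 + G}$)
$F{\left(15 \right)} \left(-108\right) = \frac{15}{-3 + 15} \left(-108\right) = \frac{15}{12} \left(-108\right) = 15 \cdot \frac{1}{12} \left(-108\right) = \frac{5}{4} \left(-108\right) = -135$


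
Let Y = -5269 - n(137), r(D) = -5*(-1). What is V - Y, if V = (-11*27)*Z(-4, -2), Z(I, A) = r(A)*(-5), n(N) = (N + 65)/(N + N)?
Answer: 1739179/137 ≈ 12695.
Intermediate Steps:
r(D) = 5
n(N) = (65 + N)/(2*N) (n(N) = (65 + N)/((2*N)) = (65 + N)*(1/(2*N)) = (65 + N)/(2*N))
Z(I, A) = -25 (Z(I, A) = 5*(-5) = -25)
Y = -721954/137 (Y = -5269 - (65 + 137)/(2*137) = -5269 - 202/(2*137) = -5269 - 1*101/137 = -5269 - 101/137 = -721954/137 ≈ -5269.7)
V = 7425 (V = -11*27*(-25) = -297*(-25) = 7425)
V - Y = 7425 - 1*(-721954/137) = 7425 + 721954/137 = 1739179/137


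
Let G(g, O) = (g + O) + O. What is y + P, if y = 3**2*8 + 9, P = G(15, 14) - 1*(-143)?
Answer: 267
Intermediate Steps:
G(g, O) = g + 2*O (G(g, O) = (O + g) + O = g + 2*O)
P = 186 (P = (15 + 2*14) - 1*(-143) = (15 + 28) + 143 = 43 + 143 = 186)
y = 81 (y = 9*8 + 9 = 72 + 9 = 81)
y + P = 81 + 186 = 267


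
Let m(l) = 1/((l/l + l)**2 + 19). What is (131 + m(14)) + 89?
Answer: 53681/244 ≈ 220.00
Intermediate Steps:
m(l) = 1/(19 + (1 + l)**2) (m(l) = 1/((1 + l)**2 + 19) = 1/(19 + (1 + l)**2))
(131 + m(14)) + 89 = (131 + 1/(19 + (1 + 14)**2)) + 89 = (131 + 1/(19 + 15**2)) + 89 = (131 + 1/(19 + 225)) + 89 = (131 + 1/244) + 89 = 31965/244 + 89 = 53681/244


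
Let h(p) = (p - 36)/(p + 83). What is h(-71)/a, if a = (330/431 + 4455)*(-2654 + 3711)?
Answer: -46117/24358797540 ≈ -1.8932e-6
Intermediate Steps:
h(p) = (-36 + p)/(83 + p)
a = 2029899795/431 (a = (330*(1/431) + 4455)*1057 = (330/431 + 4455)*1057 = (1920435/431)*1057 = 2029899795/431 ≈ 4.7097e+6)
h(-71)/a = ((-36 - 71)/(83 - 71))/(2029899795/431) = (-107/12)*(431/2029899795) = ((1/12)*(-107))*(431/2029899795) = -107/12*431/2029899795 = -46117/24358797540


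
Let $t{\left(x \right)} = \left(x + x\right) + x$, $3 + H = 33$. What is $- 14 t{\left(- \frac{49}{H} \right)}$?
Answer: $\frac{343}{5} \approx 68.6$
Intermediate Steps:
$H = 30$ ($H = -3 + 33 = 30$)
$t{\left(x \right)} = 3 x$ ($t{\left(x \right)} = 2 x + x = 3 x$)
$- 14 t{\left(- \frac{49}{H} \right)} = - 14 \cdot 3 \left(- \frac{49}{30}\right) = \left(-14\right) \left(- \frac{49}{10}\right) = \frac{343}{5}$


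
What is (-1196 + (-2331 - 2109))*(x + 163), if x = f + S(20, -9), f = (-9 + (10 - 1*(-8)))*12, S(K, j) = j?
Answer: -1476632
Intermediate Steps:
f = 108 (f = (-9 + (10 + 8))*12 = (-9 + 18)*12 = 9*12 = 108)
x = 99 (x = 108 - 9 = 99)
(-1196 + (-2331 - 2109))*(x + 163) = (-1196 + (-2331 - 2109))*(99 + 163) = (-1196 - 4440)*262 = -5636*262 = -1476632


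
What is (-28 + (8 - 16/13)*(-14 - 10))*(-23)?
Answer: 56948/13 ≈ 4380.6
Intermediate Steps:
(-28 + (8 - 16/13)*(-14 - 10))*(-23) = (-28 + (8 - 16*1/13)*(-24))*(-23) = (-28 + (8 - 16/13)*(-24))*(-23) = (-28 + (88/13)*(-24))*(-23) = (-28 - 2112/13)*(-23) = -2476/13*(-23) = 56948/13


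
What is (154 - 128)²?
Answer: 676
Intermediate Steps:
(154 - 128)² = 26² = 676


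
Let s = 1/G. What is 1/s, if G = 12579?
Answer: 12579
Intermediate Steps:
s = 1/12579 ≈ 7.9498e-5
1/s = 1/(1/12579) = 12579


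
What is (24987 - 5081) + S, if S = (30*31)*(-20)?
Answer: 1306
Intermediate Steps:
S = -18600 (S = 930*(-20) = -18600)
(24987 - 5081) + S = (24987 - 5081) - 18600 = 19906 - 18600 = 1306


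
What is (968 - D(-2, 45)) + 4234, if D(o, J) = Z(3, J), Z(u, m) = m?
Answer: 5157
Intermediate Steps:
D(o, J) = J
(968 - D(-2, 45)) + 4234 = (968 - 1*45) + 4234 = (968 - 45) + 4234 = 923 + 4234 = 5157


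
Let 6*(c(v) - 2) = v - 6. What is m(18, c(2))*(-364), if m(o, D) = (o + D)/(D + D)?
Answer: -2639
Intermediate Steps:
c(v) = 1 + v/6 (c(v) = 2 + (v - 6)/6 = 2 + (-6 + v)/6 = 2 + (-1 + v/6) = 1 + v/6)
m(o, D) = (D + o)/(2*D) (m(o, D) = (D + o)/((2*D)) = (D + o)*(1/(2*D)) = (D + o)/(2*D))
m(18, c(2))*(-364) = (((1 + (1/6)*2) + 18)/(2*(1 + (1/6)*2)))*(-364) = (((1 + 1/3) + 18)/(2*(1 + 1/3)))*(-364) = ((4/3 + 18)/(2*(4/3)))*(-364) = ((1/2)*(3/4)*(58/3))*(-364) = (29/4)*(-364) = -2639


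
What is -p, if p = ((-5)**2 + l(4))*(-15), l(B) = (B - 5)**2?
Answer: 390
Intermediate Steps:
l(B) = (-5 + B)**2
p = -390 (p = ((-5)**2 + (-5 + 4)**2)*(-15) = (25 + (-1)**2)*(-15) = (25 + 1)*(-15) = 26*(-15) = -390)
-p = -1*(-390) = 390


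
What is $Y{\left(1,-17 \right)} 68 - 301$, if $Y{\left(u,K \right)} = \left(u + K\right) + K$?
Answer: $-2545$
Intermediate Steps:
$Y{\left(u,K \right)} = u + 2 K$ ($Y{\left(u,K \right)} = \left(K + u\right) + K = u + 2 K$)
$Y{\left(1,-17 \right)} 68 - 301 = \left(1 + 2 \left(-17\right)\right) 68 - 301 = \left(1 - 34\right) 68 - 301 = \left(-33\right) 68 - 301 = -2244 - 301 = -2545$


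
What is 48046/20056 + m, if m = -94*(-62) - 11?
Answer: 58356899/10028 ≈ 5819.4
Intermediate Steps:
m = 5817 (m = 5828 - 11 = 5817)
48046/20056 + m = 48046/20056 + 5817 = 48046*(1/20056) + 5817 = 24023/10028 + 5817 = 58356899/10028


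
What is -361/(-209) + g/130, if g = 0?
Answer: 19/11 ≈ 1.7273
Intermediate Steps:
-361/(-209) + g/130 = -361/(-209) + 0/130 = -361*(-1/209) + 0*(1/130) = 19/11 + 0 = 19/11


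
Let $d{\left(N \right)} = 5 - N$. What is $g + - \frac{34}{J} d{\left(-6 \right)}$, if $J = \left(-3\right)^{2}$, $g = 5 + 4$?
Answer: $- \frac{293}{9} \approx -32.556$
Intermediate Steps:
$g = 9$
$J = 9$
$g + - \frac{34}{J} d{\left(-6 \right)} = 9 + - \frac{34}{9} \left(5 - -6\right) = 9 + \left(-34\right) \frac{1}{9} \left(5 + 6\right) = 9 - \frac{374}{9} = - \frac{293}{9}$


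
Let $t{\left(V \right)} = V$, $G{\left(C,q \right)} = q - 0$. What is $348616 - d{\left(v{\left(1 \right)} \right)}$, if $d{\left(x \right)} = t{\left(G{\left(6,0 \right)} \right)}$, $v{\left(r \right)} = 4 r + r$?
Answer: $348616$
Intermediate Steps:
$v{\left(r \right)} = 5 r$
$G{\left(C,q \right)} = q$ ($G{\left(C,q \right)} = q + 0 = q$)
$d{\left(x \right)} = 0$
$348616 - d{\left(v{\left(1 \right)} \right)} = 348616 - 0 = 348616 + 0 = 348616$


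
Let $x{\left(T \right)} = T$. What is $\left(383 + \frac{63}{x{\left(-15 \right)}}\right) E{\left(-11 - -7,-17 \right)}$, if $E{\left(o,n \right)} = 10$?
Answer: $3788$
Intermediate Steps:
$\left(383 + \frac{63}{x{\left(-15 \right)}}\right) E{\left(-11 - -7,-17 \right)} = \left(383 + \frac{63}{-15}\right) 10 = \left(383 + 63 \left(- \frac{1}{15}\right)\right) 10 = \left(383 - \frac{21}{5}\right) 10 = \frac{1894}{5} \cdot 10 = 3788$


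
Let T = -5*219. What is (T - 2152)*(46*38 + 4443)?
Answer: -20102177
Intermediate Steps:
T = -1095
(T - 2152)*(46*38 + 4443) = (-1095 - 2152)*(46*38 + 4443) = -3247*(1748 + 4443) = -3247*6191 = -20102177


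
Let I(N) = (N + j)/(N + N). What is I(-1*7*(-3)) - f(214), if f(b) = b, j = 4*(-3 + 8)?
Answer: -8947/42 ≈ -213.02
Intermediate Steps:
j = 20 (j = 4*5 = 20)
I(N) = (20 + N)/(2*N) (I(N) = (N + 20)/(N + N) = (20 + N)/((2*N)) = (20 + N)*(1/(2*N)) = (20 + N)/(2*N))
I(-1*7*(-3)) - f(214) = (20 - 1*7*(-3))/(2*((-1*7*(-3)))) - 1*214 = (20 - 7*(-3))/(2*((-7*(-3)))) - 214 = (1/2)*(20 + 21)/21 - 214 = (1/2)*(1/21)*41 - 214 = 41/42 - 214 = -8947/42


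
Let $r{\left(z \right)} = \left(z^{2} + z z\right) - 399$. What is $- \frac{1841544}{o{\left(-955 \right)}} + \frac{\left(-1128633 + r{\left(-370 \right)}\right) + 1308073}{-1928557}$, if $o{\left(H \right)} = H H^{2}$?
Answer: $- \frac{390865686366867}{1679742049018375} \approx -0.23269$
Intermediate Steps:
$r{\left(z \right)} = -399 + 2 z^{2}$ ($r{\left(z \right)} = \left(z^{2} + z^{2}\right) - 399 = 2 z^{2} - 399 = -399 + 2 z^{2}$)
$o{\left(H \right)} = H^{3}$
$- \frac{1841544}{o{\left(-955 \right)}} + \frac{\left(-1128633 + r{\left(-370 \right)}\right) + 1308073}{-1928557} = - \frac{1841544}{\left(-955\right)^{3}} + \frac{\left(-1128633 - \left(399 - 2 \left(-370\right)^{2}\right)\right) + 1308073}{-1928557} = - \frac{1841544}{-870983875} + \left(\left(-1128633 + \left(-399 + 2 \cdot 136900\right)\right) + 1308073\right) \left(- \frac{1}{1928557}\right) = \left(-1841544\right) \left(- \frac{1}{870983875}\right) + \left(\left(-1128633 + \left(-399 + 273800\right)\right) + 1308073\right) \left(- \frac{1}{1928557}\right) = \frac{1841544}{870983875} + \left(\left(-1128633 + 273401\right) + 1308073\right) \left(- \frac{1}{1928557}\right) = \frac{1841544}{870983875} + \left(-855232 + 1308073\right) \left(- \frac{1}{1928557}\right) = \frac{1841544}{870983875} + 452841 \left(- \frac{1}{1928557}\right) = \frac{1841544}{870983875} - \frac{452841}{1928557} = - \frac{390865686366867}{1679742049018375}$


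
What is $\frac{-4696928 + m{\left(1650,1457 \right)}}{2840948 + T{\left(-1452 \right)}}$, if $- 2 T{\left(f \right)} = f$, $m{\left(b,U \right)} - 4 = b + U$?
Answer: $- \frac{4693817}{2841674} \approx -1.6518$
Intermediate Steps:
$m{\left(b,U \right)} = 4 + U + b$ ($m{\left(b,U \right)} = 4 + \left(b + U\right) = 4 + \left(U + b\right) = 4 + U + b$)
$T{\left(f \right)} = - \frac{f}{2}$
$\frac{-4696928 + m{\left(1650,1457 \right)}}{2840948 + T{\left(-1452 \right)}} = \frac{-4696928 + \left(4 + 1457 + 1650\right)}{2840948 - -726} = \frac{-4696928 + 3111}{2840948 + 726} = - \frac{4693817}{2841674}$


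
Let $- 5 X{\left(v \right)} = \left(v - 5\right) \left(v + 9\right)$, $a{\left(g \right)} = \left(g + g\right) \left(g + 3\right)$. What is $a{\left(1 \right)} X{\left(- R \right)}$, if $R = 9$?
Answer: $0$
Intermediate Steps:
$a{\left(g \right)} = 2 g \left(3 + g\right)$
$X{\left(v \right)} = - \frac{\left(-5 + v\right) \left(9 + v\right)}{5}$ ($X{\left(v \right)} = - \frac{\left(v - 5\right) \left(v + 9\right)}{5} = - \frac{\left(-5 + v\right) \left(9 + v\right)}{5}$)
$a{\left(1 \right)} X{\left(- R \right)} = 2 \cdot 1 \left(3 + 1\right) \left(9 - \frac{4 \left(\left(-1\right) 9\right)}{5} - \frac{\left(\left(-1\right) 9\right)^{2}}{5}\right) = 2 \cdot 1 \cdot 4 \left(9 - - \frac{36}{5} - \frac{\left(-9\right)^{2}}{5}\right) = 8 \left(9 + \frac{36}{5} - \frac{81}{5}\right) = 8 \cdot 0 = 0$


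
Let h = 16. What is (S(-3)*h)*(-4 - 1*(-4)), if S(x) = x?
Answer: 0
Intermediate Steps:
(S(-3)*h)*(-4 - 1*(-4)) = (-3*16)*(-4 - 1*(-4)) = -48*(-4 + 4) = -48*0 = 0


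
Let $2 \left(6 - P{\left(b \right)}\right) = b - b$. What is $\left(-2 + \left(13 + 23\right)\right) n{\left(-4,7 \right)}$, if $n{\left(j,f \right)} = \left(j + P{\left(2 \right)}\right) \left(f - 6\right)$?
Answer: $68$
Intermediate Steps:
$P{\left(b \right)} = 6$ ($P{\left(b \right)} = 6 - \frac{b - b}{2} = 6 - 0 = 6 + 0 = 6$)
$n{\left(j,f \right)} = \left(-6 + f\right) \left(6 + j\right)$ ($n{\left(j,f \right)} = \left(j + 6\right) \left(f - 6\right) = \left(6 + j\right) \left(-6 + f\right) = \left(-6 + f\right) \left(6 + j\right)$)
$\left(-2 + \left(13 + 23\right)\right) n{\left(-4,7 \right)} = \left(-2 + \left(13 + 23\right)\right) \left(-36 - -24 + 6 \cdot 7 + 7 \left(-4\right)\right) = \left(-2 + 36\right) \left(-36 + 24 + 42 - 28\right) = 34 \cdot 2 = 68$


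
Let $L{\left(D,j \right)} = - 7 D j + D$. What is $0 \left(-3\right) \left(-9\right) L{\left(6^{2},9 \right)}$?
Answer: $0$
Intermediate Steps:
$L{\left(D,j \right)} = D - 7 D j$ ($L{\left(D,j \right)} = - 7 D j + D = D - 7 D j$)
$0 \left(-3\right) \left(-9\right) L{\left(6^{2},9 \right)} = 0 \left(-3\right) \left(-9\right) 6^{2} \left(1 - 63\right) = 0 \left(-9\right) 36 \left(1 - 63\right) = 0 \cdot 36 \left(-62\right) = 0 \left(-2232\right) = 0$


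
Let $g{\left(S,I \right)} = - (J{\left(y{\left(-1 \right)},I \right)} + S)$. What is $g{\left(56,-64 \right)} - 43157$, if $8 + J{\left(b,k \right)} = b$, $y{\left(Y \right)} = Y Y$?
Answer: $-43206$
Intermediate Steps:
$y{\left(Y \right)} = Y^{2}$
$J{\left(b,k \right)} = -8 + b$
$g{\left(S,I \right)} = 7 - S$ ($g{\left(S,I \right)} = - (\left(-8 + \left(-1\right)^{2}\right) + S) = - (\left(-8 + 1\right) + S) = - (-7 + S) = 7 - S$)
$g{\left(56,-64 \right)} - 43157 = \left(7 - 56\right) - 43157 = -49 - 43157 = -43206$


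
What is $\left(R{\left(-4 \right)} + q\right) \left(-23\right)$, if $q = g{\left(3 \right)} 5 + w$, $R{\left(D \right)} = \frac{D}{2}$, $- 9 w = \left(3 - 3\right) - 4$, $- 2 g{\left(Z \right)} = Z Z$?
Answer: $\frac{9959}{18} \approx 553.28$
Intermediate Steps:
$g{\left(Z \right)} = - \frac{Z^{2}}{2}$ ($g{\left(Z \right)} = - \frac{Z Z}{2} = - \frac{Z^{2}}{2}$)
$w = \frac{4}{9}$ ($w = - \frac{\left(3 - 3\right) - 4}{9} = - \frac{0 - 4}{9} = \left(- \frac{1}{9}\right) \left(-4\right) = \frac{4}{9} \approx 0.44444$)
$R{\left(D \right)} = \frac{D}{2}$ ($R{\left(D \right)} = D \frac{1}{2} = \frac{D}{2}$)
$q = - \frac{397}{18}$ ($q = - \frac{3^{2}}{2} \cdot 5 + \frac{4}{9} = \left(- \frac{1}{2}\right) 9 \cdot 5 + \frac{4}{9} = \left(- \frac{9}{2}\right) 5 + \frac{4}{9} = - \frac{45}{2} + \frac{4}{9} = - \frac{397}{18} \approx -22.056$)
$\left(R{\left(-4 \right)} + q\right) \left(-23\right) = \left(\frac{1}{2} \left(-4\right) - \frac{397}{18}\right) \left(-23\right) = \left(-2 - \frac{397}{18}\right) \left(-23\right) = \left(- \frac{433}{18}\right) \left(-23\right) = \frac{9959}{18}$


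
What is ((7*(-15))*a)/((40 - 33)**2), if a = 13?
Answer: -195/7 ≈ -27.857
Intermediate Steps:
((7*(-15))*a)/((40 - 33)**2) = ((7*(-15))*13)/((40 - 33)**2) = (-105*13)/(7**2) = -1365/49 = -1365*1/49 = -195/7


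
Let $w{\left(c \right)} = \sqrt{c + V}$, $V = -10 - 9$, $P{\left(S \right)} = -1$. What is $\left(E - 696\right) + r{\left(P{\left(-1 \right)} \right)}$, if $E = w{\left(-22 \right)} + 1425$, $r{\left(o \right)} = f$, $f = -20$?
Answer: $709 + i \sqrt{41} \approx 709.0 + 6.4031 i$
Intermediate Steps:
$V = -19$ ($V = -10 - 9 = -19$)
$r{\left(o \right)} = -20$
$w{\left(c \right)} = \sqrt{-19 + c}$ ($w{\left(c \right)} = \sqrt{c - 19} = \sqrt{-19 + c}$)
$E = 1425 + i \sqrt{41}$ ($E = \sqrt{-19 - 22} + 1425 = \sqrt{-41} + 1425 = i \sqrt{41} + 1425 = 1425 + i \sqrt{41} \approx 1425.0 + 6.4031 i$)
$\left(E - 696\right) + r{\left(P{\left(-1 \right)} \right)} = \left(\left(1425 + i \sqrt{41}\right) - 696\right) - 20 = \left(729 + i \sqrt{41}\right) - 20 = 709 + i \sqrt{41}$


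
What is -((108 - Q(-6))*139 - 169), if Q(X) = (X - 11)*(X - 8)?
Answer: 18239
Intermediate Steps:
Q(X) = (-11 + X)*(-8 + X)
-((108 - Q(-6))*139 - 169) = -((108 - (88 + (-6)² - 19*(-6)))*139 - 169) = -((108 - (88 + 36 + 114))*139 - 169) = -((108 - 1*238)*139 - 169) = -((108 - 238)*139 - 169) = -(-130*139 - 169) = -(-18070 - 169) = -1*(-18239) = 18239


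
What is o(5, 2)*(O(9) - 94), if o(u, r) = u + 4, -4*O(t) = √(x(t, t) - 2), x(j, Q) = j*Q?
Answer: -846 - 9*√79/4 ≈ -866.00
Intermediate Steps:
x(j, Q) = Q*j
O(t) = -√(-2 + t²)/4 (O(t) = -√(t*t - 2)/4 = -√(t² - 2)/4 = -√(-2 + t²)/4)
o(u, r) = 4 + u
o(5, 2)*(O(9) - 94) = (4 + 5)*(-√(-2 + 9²)/4 - 94) = 9*(-√(-2 + 81)/4 - 94) = 9*(-√79/4 - 94) = 9*(-94 - √79/4) = -846 - 9*√79/4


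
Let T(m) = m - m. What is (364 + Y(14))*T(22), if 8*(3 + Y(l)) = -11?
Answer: 0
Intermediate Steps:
T(m) = 0
Y(l) = -35/8 (Y(l) = -3 + (⅛)*(-11) = -3 - 11/8 = -35/8)
(364 + Y(14))*T(22) = (364 - 35/8)*0 = (2877/8)*0 = 0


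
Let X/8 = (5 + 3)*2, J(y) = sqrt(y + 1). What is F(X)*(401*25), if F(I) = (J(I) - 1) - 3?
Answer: -40100 + 10025*sqrt(129) ≈ 73762.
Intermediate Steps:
J(y) = sqrt(1 + y)
X = 128 (X = 8*((5 + 3)*2) = 8*(8*2) = 8*16 = 128)
F(I) = -4 + sqrt(1 + I) (F(I) = (sqrt(1 + I) - 1) - 3 = (-1 + sqrt(1 + I)) - 3 = -4 + sqrt(1 + I))
F(X)*(401*25) = (-4 + sqrt(1 + 128))*(401*25) = (-4 + sqrt(129))*10025 = -40100 + 10025*sqrt(129)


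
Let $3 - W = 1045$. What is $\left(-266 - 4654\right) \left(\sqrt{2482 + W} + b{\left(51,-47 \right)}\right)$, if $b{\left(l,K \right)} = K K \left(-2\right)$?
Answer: $21736560 - 59040 \sqrt{10} \approx 2.155 \cdot 10^{7}$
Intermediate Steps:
$W = -1042$ ($W = 3 - 1045 = -1042$)
$b{\left(l,K \right)} = - 2 K^{2}$ ($b{\left(l,K \right)} = K^{2} \left(-2\right) = - 2 K^{2}$)
$\left(-266 - 4654\right) \left(\sqrt{2482 + W} + b{\left(51,-47 \right)}\right) = \left(-266 - 4654\right) \left(\sqrt{2482 - 1042} - 2 \left(-47\right)^{2}\right) = - 4920 \left(\sqrt{1440} - 4418\right) = - 4920 \left(12 \sqrt{10} - 4418\right) = - 4920 \left(-4418 + 12 \sqrt{10}\right) = 21736560 - 59040 \sqrt{10}$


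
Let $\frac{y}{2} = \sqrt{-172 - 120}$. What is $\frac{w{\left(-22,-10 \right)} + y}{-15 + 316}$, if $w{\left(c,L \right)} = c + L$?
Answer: $- \frac{32}{301} + \frac{4 i \sqrt{73}}{301} \approx -0.10631 + 0.11354 i$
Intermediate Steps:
$y = 4 i \sqrt{73}$ ($y = 2 \sqrt{-172 - 120} = 2 \sqrt{-292} = 2 \cdot 2 i \sqrt{73} = 4 i \sqrt{73} \approx 34.176 i$)
$w{\left(c,L \right)} = L + c$
$\frac{w{\left(-22,-10 \right)} + y}{-15 + 316} = \frac{\left(-10 - 22\right) + 4 i \sqrt{73}}{-15 + 316} = \frac{-32 + 4 i \sqrt{73}}{301} = \left(-32 + 4 i \sqrt{73}\right) \frac{1}{301} = - \frac{32}{301} + \frac{4 i \sqrt{73}}{301}$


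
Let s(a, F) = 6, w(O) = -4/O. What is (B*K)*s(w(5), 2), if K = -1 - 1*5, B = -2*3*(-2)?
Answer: -432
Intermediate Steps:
B = 12 (B = -6*(-2) = 12)
K = -6 (K = -1 - 5 = -6)
(B*K)*s(w(5), 2) = (12*(-6))*6 = -72*6 = -432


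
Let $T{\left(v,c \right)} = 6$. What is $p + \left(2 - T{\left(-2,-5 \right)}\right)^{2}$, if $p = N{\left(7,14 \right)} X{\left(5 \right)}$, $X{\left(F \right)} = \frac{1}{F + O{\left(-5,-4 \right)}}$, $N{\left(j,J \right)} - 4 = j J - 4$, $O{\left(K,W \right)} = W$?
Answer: $114$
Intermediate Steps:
$N{\left(j,J \right)} = J j$ ($N{\left(j,J \right)} = 4 + \left(j J - 4\right) = 4 + \left(J j - 4\right) = 4 + \left(-4 + J j\right) = J j$)
$X{\left(F \right)} = \frac{1}{-4 + F}$ ($X{\left(F \right)} = \frac{1}{F - 4} = \frac{1}{-4 + F}$)
$p = 98$ ($p = \frac{14 \cdot 7}{-4 + 5} = \frac{98}{1} = 98 \cdot 1 = 98$)
$p + \left(2 - T{\left(-2,-5 \right)}\right)^{2} = 98 + \left(2 - 6\right)^{2} = 98 + \left(-4\right)^{2} = 98 + 16 = 114$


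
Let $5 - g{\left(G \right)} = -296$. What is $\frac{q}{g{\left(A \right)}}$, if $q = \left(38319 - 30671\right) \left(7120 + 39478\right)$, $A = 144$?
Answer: $\frac{356381504}{301} \approx 1.184 \cdot 10^{6}$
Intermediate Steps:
$q = 356381504$ ($q = 7648 \cdot 46598 = 356381504$)
$g{\left(G \right)} = 301$ ($g{\left(G \right)} = 5 - -296 = 5 + 296 = 301$)
$\frac{q}{g{\left(A \right)}} = \frac{356381504}{301}$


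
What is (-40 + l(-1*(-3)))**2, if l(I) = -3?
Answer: 1849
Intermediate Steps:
(-40 + l(-1*(-3)))**2 = (-40 - 3)**2 = (-43)**2 = 1849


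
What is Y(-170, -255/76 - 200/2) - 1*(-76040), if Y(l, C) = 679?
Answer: 76719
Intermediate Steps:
Y(-170, -255/76 - 200/2) - 1*(-76040) = 679 - 1*(-76040) = 679 + 76040 = 76719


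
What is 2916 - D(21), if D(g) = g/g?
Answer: 2915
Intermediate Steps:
D(g) = 1
2916 - D(21) = 2916 - 1*1 = 2916 - 1 = 2915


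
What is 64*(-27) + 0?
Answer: -1728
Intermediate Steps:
64*(-27) + 0 = -1728 + 0 = -1728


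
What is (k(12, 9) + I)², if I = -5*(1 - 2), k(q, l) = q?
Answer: 289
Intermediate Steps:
I = 5 (I = -5*(-1) = 5)
(k(12, 9) + I)² = (12 + 5)² = 17² = 289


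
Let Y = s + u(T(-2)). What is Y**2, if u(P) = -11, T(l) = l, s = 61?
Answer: 2500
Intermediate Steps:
Y = 50 (Y = 61 - 11 = 50)
Y**2 = 50**2 = 2500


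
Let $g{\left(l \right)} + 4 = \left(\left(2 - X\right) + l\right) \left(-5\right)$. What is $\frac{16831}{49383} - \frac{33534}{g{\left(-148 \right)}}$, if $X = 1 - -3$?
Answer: $- \frac{821726798}{18419859} \approx -44.611$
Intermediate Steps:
$X = 4$ ($X = 1 + 3 = 4$)
$g{\left(l \right)} = 6 - 5 l$ ($g{\left(l \right)} = -4 + \left(\left(2 - 4\right) + l\right) \left(-5\right) = -4 + \left(-2 + l\right) \left(-5\right) = -4 - \left(-10 + 5 l\right) = 6 - 5 l$)
$\frac{16831}{49383} - \frac{33534}{g{\left(-148 \right)}} = \frac{16831}{49383} - \frac{33534}{6 - -740} = 16831 \cdot \frac{1}{49383} - \frac{33534}{6 + 740} = \frac{16831}{49383} - \frac{33534}{746} = \frac{16831}{49383} - \frac{16767}{373} = - \frac{821726798}{18419859}$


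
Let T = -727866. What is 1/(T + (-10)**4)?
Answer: -1/717866 ≈ -1.3930e-6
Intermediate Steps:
1/(T + (-10)**4) = 1/(-727866 + (-10)**4) = 1/(-727866 + 10000) = 1/(-717866) = -1/717866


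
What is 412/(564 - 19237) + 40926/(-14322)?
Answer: -128351977/44572451 ≈ -2.8796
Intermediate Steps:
412/(564 - 19237) + 40926/(-14322) = 412/(-18673) + 40926*(-1/14322) = 412*(-1/18673) - 6821/2387 = -412/18673 - 6821/2387 = -128351977/44572451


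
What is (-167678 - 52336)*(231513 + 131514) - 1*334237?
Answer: -79871356615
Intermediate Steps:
(-167678 - 52336)*(231513 + 131514) - 1*334237 = -220014*363027 - 334237 = -79871022378 - 334237 = -79871356615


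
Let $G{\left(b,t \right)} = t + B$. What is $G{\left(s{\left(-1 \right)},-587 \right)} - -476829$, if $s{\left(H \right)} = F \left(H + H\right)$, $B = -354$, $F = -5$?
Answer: $475888$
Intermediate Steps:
$s{\left(H \right)} = - 10 H$ ($s{\left(H \right)} = - 5 \left(H + H\right) = - 5 \cdot 2 H = - 10 H$)
$G{\left(b,t \right)} = -354 + t$ ($G{\left(b,t \right)} = t - 354 = -354 + t$)
$G{\left(s{\left(-1 \right)},-587 \right)} - -476829 = \left(-354 - 587\right) - -476829 = -941 + 476829 = 475888$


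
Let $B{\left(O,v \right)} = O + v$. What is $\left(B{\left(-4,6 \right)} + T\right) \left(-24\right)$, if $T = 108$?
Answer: $-2640$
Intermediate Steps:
$\left(B{\left(-4,6 \right)} + T\right) \left(-24\right) = \left(\left(-4 + 6\right) + 108\right) \left(-24\right) = \left(2 + 108\right) \left(-24\right) = 110 \left(-24\right) = -2640$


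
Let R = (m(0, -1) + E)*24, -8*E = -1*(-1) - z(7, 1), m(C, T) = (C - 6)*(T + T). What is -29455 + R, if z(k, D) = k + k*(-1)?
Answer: -29170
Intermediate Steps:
z(k, D) = 0 (z(k, D) = k - k = 0)
m(C, T) = 2*T*(-6 + C) (m(C, T) = (-6 + C)*(2*T) = 2*T*(-6 + C))
E = -⅛ (E = -(-1*(-1) - 1*0)/8 = -(1 + 0)/8 = -⅛*1 = -⅛ ≈ -0.12500)
R = 285 (R = (2*(-1)*(-6 + 0) - ⅛)*24 = (2*(-1)*(-6) - ⅛)*24 = (12 - ⅛)*24 = (95/8)*24 = 285)
-29455 + R = -29455 + 285 = -29170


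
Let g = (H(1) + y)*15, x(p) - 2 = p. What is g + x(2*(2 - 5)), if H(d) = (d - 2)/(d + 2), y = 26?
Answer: 381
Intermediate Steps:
H(d) = (-2 + d)/(2 + d)
x(p) = 2 + p
g = 385 (g = ((-2 + 1)/(2 + 1) + 26)*15 = (-1/3 + 26)*15 = ((⅓)*(-1) + 26)*15 = (-⅓ + 26)*15 = (77/3)*15 = 385)
g + x(2*(2 - 5)) = 385 + (2 + 2*(2 - 5)) = 385 + (2 + 2*(-3)) = 385 + (2 - 6) = 385 - 4 = 381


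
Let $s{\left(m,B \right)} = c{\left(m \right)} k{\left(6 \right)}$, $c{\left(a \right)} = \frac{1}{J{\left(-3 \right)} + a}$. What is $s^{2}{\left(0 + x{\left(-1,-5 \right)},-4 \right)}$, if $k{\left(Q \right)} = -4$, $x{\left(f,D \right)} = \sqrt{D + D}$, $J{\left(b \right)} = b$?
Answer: $\frac{16}{\left(3 - i \sqrt{10}\right)^{2}} \approx -0.044321 + 0.84094 i$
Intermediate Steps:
$x{\left(f,D \right)} = \sqrt{2} \sqrt{D}$ ($x{\left(f,D \right)} = \sqrt{2 D} = \sqrt{2} \sqrt{D}$)
$c{\left(a \right)} = \frac{1}{-3 + a}$
$s{\left(m,B \right)} = - \frac{4}{-3 + m}$ ($s{\left(m,B \right)} = \frac{1}{-3 + m} \left(-4\right) = - \frac{4}{-3 + m}$)
$s^{2}{\left(0 + x{\left(-1,-5 \right)},-4 \right)} = \left(- \frac{4}{-3 + \left(0 + \sqrt{2} \sqrt{-5}\right)}\right)^{2} = \left(- \frac{4}{-3 + \left(0 + \sqrt{2} i \sqrt{5}\right)}\right)^{2} = \left(- \frac{4}{-3 + \left(0 + i \sqrt{10}\right)}\right)^{2} = \left(- \frac{4}{-3 + i \sqrt{10}}\right)^{2} = \frac{16}{\left(-3 + i \sqrt{10}\right)^{2}}$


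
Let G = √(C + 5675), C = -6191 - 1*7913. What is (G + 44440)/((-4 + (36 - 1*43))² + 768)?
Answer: 44440/889 + I*√8429/889 ≈ 49.989 + 0.10327*I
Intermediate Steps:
C = -14104 (C = -6191 - 7913 = -14104)
G = I*√8429 (G = √(-14104 + 5675) = √(-8429) = I*√8429 ≈ 91.81*I)
(G + 44440)/((-4 + (36 - 1*43))² + 768) = (I*√8429 + 44440)/((-4 + (36 - 1*43))² + 768) = (44440 + I*√8429)/((-4 + (36 - 43))² + 768) = (44440 + I*√8429)/((-4 - 7)² + 768) = (44440 + I*√8429)/((-11)² + 768) = (44440 + I*√8429)/(121 + 768) = (44440 + I*√8429)/889 = (44440 + I*√8429)*(1/889) = 44440/889 + I*√8429/889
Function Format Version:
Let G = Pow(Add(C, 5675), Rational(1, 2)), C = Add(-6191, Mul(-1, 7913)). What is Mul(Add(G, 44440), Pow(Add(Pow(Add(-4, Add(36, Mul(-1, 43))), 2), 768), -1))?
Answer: Add(Rational(44440, 889), Mul(Rational(1, 889), I, Pow(8429, Rational(1, 2)))) ≈ Add(49.989, Mul(0.10327, I))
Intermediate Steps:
C = -14104 (C = Add(-6191, -7913) = -14104)
G = Mul(I, Pow(8429, Rational(1, 2))) (G = Pow(Add(-14104, 5675), Rational(1, 2)) = Pow(-8429, Rational(1, 2)) = Mul(I, Pow(8429, Rational(1, 2))) ≈ Mul(91.810, I))
Mul(Add(G, 44440), Pow(Add(Pow(Add(-4, Add(36, Mul(-1, 43))), 2), 768), -1)) = Mul(Add(Mul(I, Pow(8429, Rational(1, 2))), 44440), Pow(Add(Pow(Add(-4, Add(36, Mul(-1, 43))), 2), 768), -1)) = Mul(Add(44440, Mul(I, Pow(8429, Rational(1, 2)))), Pow(Add(Pow(Add(-4, Add(36, -43)), 2), 768), -1)) = Mul(Add(44440, Mul(I, Pow(8429, Rational(1, 2)))), Pow(Add(Pow(Add(-4, -7), 2), 768), -1)) = Mul(Add(44440, Mul(I, Pow(8429, Rational(1, 2)))), Pow(Add(Pow(-11, 2), 768), -1)) = Mul(Add(44440, Mul(I, Pow(8429, Rational(1, 2)))), Pow(Add(121, 768), -1)) = Mul(Add(44440, Mul(I, Pow(8429, Rational(1, 2)))), Pow(889, -1)) = Mul(Add(44440, Mul(I, Pow(8429, Rational(1, 2)))), Rational(1, 889)) = Add(Rational(44440, 889), Mul(Rational(1, 889), I, Pow(8429, Rational(1, 2))))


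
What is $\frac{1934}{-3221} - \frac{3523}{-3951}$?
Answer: $\frac{3706349}{12726171} \approx 0.29124$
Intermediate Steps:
$\frac{1934}{-3221} - \frac{3523}{-3951} = 1934 \left(- \frac{1}{3221}\right) - - \frac{3523}{3951} = - \frac{1934}{3221} + \frac{3523}{3951} = \frac{3706349}{12726171}$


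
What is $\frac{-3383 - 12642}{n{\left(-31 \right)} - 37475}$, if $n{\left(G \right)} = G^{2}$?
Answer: $\frac{16025}{36514} \approx 0.43887$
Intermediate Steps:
$\frac{-3383 - 12642}{n{\left(-31 \right)} - 37475} = \frac{-3383 - 12642}{\left(-31\right)^{2} - 37475} = - \frac{16025}{961 - 37475} = - \frac{16025}{-36514} = \left(-16025\right) \left(- \frac{1}{36514}\right) = \frac{16025}{36514}$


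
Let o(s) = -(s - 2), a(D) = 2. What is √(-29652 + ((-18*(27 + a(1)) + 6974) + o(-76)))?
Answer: I*√23122 ≈ 152.06*I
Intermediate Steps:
o(s) = 2 - s (o(s) = -(-2 + s) = 2 - s)
√(-29652 + ((-18*(27 + a(1)) + 6974) + o(-76))) = √(-29652 + ((-18*(27 + 2) + 6974) + (2 - 1*(-76)))) = √(-29652 + ((-18*29 + 6974) + (2 + 76))) = √(-29652 + ((-522 + 6974) + 78)) = √(-29652 + (6452 + 78)) = √(-29652 + 6530) = √(-23122) = I*√23122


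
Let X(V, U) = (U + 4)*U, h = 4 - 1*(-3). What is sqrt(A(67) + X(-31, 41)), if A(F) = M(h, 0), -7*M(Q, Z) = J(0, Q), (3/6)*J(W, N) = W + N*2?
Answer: sqrt(1841) ≈ 42.907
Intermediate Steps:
J(W, N) = 2*W + 4*N (J(W, N) = 2*(W + N*2) = 2*(W + 2*N) = 2*W + 4*N)
h = 7 (h = 4 + 3 = 7)
M(Q, Z) = -4*Q/7 (M(Q, Z) = -(2*0 + 4*Q)/7 = -(0 + 4*Q)/7 = -4*Q/7)
A(F) = -4 (A(F) = -4/7*7 = -4)
X(V, U) = U*(4 + U) (X(V, U) = (4 + U)*U = U*(4 + U))
sqrt(A(67) + X(-31, 41)) = sqrt(-4 + 41*(4 + 41)) = sqrt(-4 + 41*45) = sqrt(-4 + 1845) = sqrt(1841)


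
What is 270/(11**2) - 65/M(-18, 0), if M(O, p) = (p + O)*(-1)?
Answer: -3005/2178 ≈ -1.3797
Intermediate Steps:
M(O, p) = -O - p (M(O, p) = (O + p)*(-1) = -O - p)
270/(11**2) - 65/M(-18, 0) = 270/(11**2) - 65/(-1*(-18) - 1*0) = 270/121 - 65/(18 + 0) = 270*(1/121) - 65/18 = 270/121 - 65*1/18 = 270/121 - 65/18 = -3005/2178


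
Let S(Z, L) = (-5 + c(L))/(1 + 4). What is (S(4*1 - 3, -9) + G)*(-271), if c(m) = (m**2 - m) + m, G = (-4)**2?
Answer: -42276/5 ≈ -8455.2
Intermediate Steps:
G = 16
c(m) = m**2
S(Z, L) = -1 + L**2/5 (S(Z, L) = (-5 + L**2)/(1 + 4) = (-5 + L**2)/5 = (-5 + L**2)*(1/5) = -1 + L**2/5)
(S(4*1 - 3, -9) + G)*(-271) = ((-1 + (1/5)*(-9)**2) + 16)*(-271) = ((-1 + (1/5)*81) + 16)*(-271) = ((-1 + 81/5) + 16)*(-271) = (76/5 + 16)*(-271) = (156/5)*(-271) = -42276/5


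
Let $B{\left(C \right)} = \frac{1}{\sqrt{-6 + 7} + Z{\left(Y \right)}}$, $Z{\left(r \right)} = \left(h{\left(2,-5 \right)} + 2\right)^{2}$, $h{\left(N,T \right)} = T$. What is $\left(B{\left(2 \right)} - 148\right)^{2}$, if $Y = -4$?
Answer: $\frac{2187441}{100} \approx 21874.0$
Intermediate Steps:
$Z{\left(r \right)} = 9$ ($Z{\left(r \right)} = \left(-5 + 2\right)^{2} = \left(-3\right)^{2} = 9$)
$B{\left(C \right)} = \frac{1}{10}$ ($B{\left(C \right)} = \frac{1}{\sqrt{-6 + 7} + 9} = \frac{1}{\sqrt{1} + 9} = \frac{1}{1 + 9} = \frac{1}{10}$)
$\left(B{\left(2 \right)} - 148\right)^{2} = \left(\frac{1}{10} - 148\right)^{2} = \left(- \frac{1479}{10}\right)^{2} = \frac{2187441}{100}$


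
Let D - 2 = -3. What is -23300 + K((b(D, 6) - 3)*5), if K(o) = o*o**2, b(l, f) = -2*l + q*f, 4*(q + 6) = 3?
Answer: -34514525/8 ≈ -4.3143e+6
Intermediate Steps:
D = -1 (D = 2 - 3 = -1)
q = -21/4 (q = -6 + (1/4)*3 = -6 + 3/4 = -21/4 ≈ -5.2500)
b(l, f) = -2*l - 21*f/4
K(o) = o**3
-23300 + K((b(D, 6) - 3)*5) = -23300 + (((-2*(-1) - 21/4*6) - 3)*5)**3 = -23300 + (((2 - 63/2) - 3)*5)**3 = -23300 + ((-59/2 - 3)*5)**3 = -23300 + (-65/2*5)**3 = -23300 + (-325/2)**3 = -23300 - 34328125/8 = -34514525/8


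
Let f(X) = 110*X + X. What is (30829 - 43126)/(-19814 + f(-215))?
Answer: 12297/43679 ≈ 0.28153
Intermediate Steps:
f(X) = 111*X
(30829 - 43126)/(-19814 + f(-215)) = (30829 - 43126)/(-19814 + 111*(-215)) = -12297/(-19814 - 23865) = -12297/(-43679) = -12297*(-1/43679) = 12297/43679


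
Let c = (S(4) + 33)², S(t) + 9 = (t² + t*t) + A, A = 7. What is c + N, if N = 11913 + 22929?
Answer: 38811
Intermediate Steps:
N = 34842
S(t) = -2 + 2*t² (S(t) = -9 + ((t² + t*t) + 7) = -9 + ((t² + t²) + 7) = -9 + (2*t² + 7) = -9 + (7 + 2*t²) = -2 + 2*t²)
c = 3969 (c = ((-2 + 2*4²) + 33)² = ((-2 + 2*16) + 33)² = ((-2 + 32) + 33)² = (30 + 33)² = 63² = 3969)
c + N = 3969 + 34842 = 38811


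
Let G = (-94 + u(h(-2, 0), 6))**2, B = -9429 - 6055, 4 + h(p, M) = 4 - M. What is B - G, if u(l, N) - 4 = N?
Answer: -22540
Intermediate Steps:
h(p, M) = -M (h(p, M) = -4 + (4 - M) = -M)
u(l, N) = 4 + N
B = -15484
G = 7056 (G = (-94 + (4 + 6))**2 = (-94 + 10)**2 = (-84)**2 = 7056)
B - G = -15484 - 1*7056 = -15484 - 7056 = -22540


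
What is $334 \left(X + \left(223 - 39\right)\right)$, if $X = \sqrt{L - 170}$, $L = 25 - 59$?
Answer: $61456 + 668 i \sqrt{51} \approx 61456.0 + 4770.5 i$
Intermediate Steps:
$L = -34$
$X = 2 i \sqrt{51}$ ($X = \sqrt{-34 - 170} = \sqrt{-204} = 2 i \sqrt{51} \approx 14.283 i$)
$334 \left(X + \left(223 - 39\right)\right) = 334 \left(2 i \sqrt{51} + \left(223 - 39\right)\right) = 334 \left(2 i \sqrt{51} + 184\right) = 334 \left(184 + 2 i \sqrt{51}\right) = 61456 + 668 i \sqrt{51}$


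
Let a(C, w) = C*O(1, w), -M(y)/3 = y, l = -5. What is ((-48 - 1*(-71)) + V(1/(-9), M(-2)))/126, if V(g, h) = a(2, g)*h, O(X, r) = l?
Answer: -37/126 ≈ -0.29365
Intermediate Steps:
M(y) = -3*y
O(X, r) = -5
a(C, w) = -5*C (a(C, w) = C*(-5) = -5*C)
V(g, h) = -10*h (V(g, h) = (-5*2)*h = -10*h)
((-48 - 1*(-71)) + V(1/(-9), M(-2)))/126 = ((-48 - 1*(-71)) - (-30)*(-2))/126 = ((-48 + 71) - 10*6)/126 = (23 - 60)/126 = (1/126)*(-37) = -37/126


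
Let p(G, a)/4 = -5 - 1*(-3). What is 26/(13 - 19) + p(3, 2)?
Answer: -37/3 ≈ -12.333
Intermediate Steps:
p(G, a) = -8 (p(G, a) = 4*(-5 - 1*(-3)) = 4*(-5 + 3) = 4*(-2) = -8)
26/(13 - 19) + p(3, 2) = 26/(13 - 19) - 8 = 26/(-6) - 8 = 26*(-⅙) - 8 = -13/3 - 8 = -37/3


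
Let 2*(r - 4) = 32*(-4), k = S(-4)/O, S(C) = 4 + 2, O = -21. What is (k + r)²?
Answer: 178084/49 ≈ 3634.4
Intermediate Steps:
S(C) = 6
k = -2/7 (k = 6/(-21) = 6*(-1/21) = -2/7 ≈ -0.28571)
r = -60 (r = 4 + (32*(-4))/2 = 4 + (½)*(-128) = 4 - 64 = -60)
(k + r)² = (-2/7 - 60)² = (-422/7)² = 178084/49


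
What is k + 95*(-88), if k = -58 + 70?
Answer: -8348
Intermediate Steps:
k = 12
k + 95*(-88) = 12 + 95*(-88) = 12 - 8360 = -8348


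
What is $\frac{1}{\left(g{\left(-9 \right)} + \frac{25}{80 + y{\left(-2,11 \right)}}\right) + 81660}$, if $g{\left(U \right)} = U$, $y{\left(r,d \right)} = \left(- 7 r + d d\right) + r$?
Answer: $\frac{213}{17391688} \approx 1.2247 \cdot 10^{-5}$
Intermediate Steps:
$y{\left(r,d \right)} = d^{2} - 6 r$ ($y{\left(r,d \right)} = \left(- 7 r + d^{2}\right) + r = \left(d^{2} - 7 r\right) + r = d^{2} - 6 r$)
$\frac{1}{\left(g{\left(-9 \right)} + \frac{25}{80 + y{\left(-2,11 \right)}}\right) + 81660} = \frac{1}{\left(-9 + \frac{25}{80 - \left(-12 - 11^{2}\right)}\right) + 81660} = \frac{1}{\left(-9 + \frac{25}{80 + \left(121 + 12\right)}\right) + 81660} = \frac{1}{\left(-9 + \frac{25}{80 + 133}\right) + 81660} = \frac{1}{\left(-9 + \frac{25}{213}\right) + 81660} = \frac{1}{- \frac{1892}{213} + 81660} = \frac{1}{\frac{17391688}{213}} = \frac{213}{17391688}$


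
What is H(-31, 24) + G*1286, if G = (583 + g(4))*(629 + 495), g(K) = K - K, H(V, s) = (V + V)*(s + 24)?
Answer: 842702536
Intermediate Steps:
H(V, s) = 2*V*(24 + s) (H(V, s) = (2*V)*(24 + s) = 2*V*(24 + s))
g(K) = 0
G = 655292 (G = (583 + 0)*(629 + 495) = 583*1124 = 655292)
H(-31, 24) + G*1286 = 2*(-31)*(24 + 24) + 655292*1286 = 2*(-31)*48 + 842705512 = -2976 + 842705512 = 842702536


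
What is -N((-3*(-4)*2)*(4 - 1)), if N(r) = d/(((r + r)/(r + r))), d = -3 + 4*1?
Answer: -1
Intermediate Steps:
d = 1 (d = -3 + 4 = 1)
N(r) = 1 (N(r) = 1/((r + r)/(r + r)) = 1/((2*r)/((2*r))) = 1/((2*r)*(1/(2*r))) = 1/1 = 1*1 = 1)
-N((-3*(-4)*2)*(4 - 1)) = -1*1 = -1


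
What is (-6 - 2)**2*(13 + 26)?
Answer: 2496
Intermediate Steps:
(-6 - 2)**2*(13 + 26) = (-8)**2*39 = 64*39 = 2496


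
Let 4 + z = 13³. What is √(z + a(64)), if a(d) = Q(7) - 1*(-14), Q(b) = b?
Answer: 3*√246 ≈ 47.053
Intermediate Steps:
a(d) = 21 (a(d) = 7 - 1*(-14) = 7 + 14 = 21)
z = 2193 (z = -4 + 13³ = -4 + 2197 = 2193)
√(z + a(64)) = √(2193 + 21) = √2214 = 3*√246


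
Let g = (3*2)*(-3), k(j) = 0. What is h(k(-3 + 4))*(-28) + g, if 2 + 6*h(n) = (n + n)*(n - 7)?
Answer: -26/3 ≈ -8.6667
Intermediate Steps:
h(n) = -⅓ + n*(-7 + n)/3 (h(n) = -⅓ + ((n + n)*(n - 7))/6 = -⅓ + ((2*n)*(-7 + n))/6 = -⅓ + (2*n*(-7 + n))/6 = -⅓ + n*(-7 + n)/3)
g = -18 (g = 6*(-3) = -18)
h(k(-3 + 4))*(-28) + g = (-⅓ - 7/3*0 + (⅓)*0²)*(-28) - 18 = (-⅓ + 0 + (⅓)*0)*(-28) - 18 = (-⅓ + 0 + 0)*(-28) - 18 = -⅓*(-28) - 18 = 28/3 - 18 = -26/3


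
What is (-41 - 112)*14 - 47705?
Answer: -49847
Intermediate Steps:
(-41 - 112)*14 - 47705 = -153*14 - 47705 = -2142 - 47705 = -49847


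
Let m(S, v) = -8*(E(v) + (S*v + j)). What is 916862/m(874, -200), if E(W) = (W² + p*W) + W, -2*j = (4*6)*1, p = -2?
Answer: 458431/538448 ≈ 0.85139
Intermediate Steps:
j = -12 (j = -4*6/2 = -12 ≈ -12.000)
E(W) = W² - W (E(W) = (W² - 2*W) + W = W² - W)
m(S, v) = 96 - 8*S*v - 8*v*(-1 + v) (m(S, v) = -8*(v*(-1 + v) + (S*v - 12)) = -8*(v*(-1 + v) + (-12 + S*v)) = -8*(-12 + S*v + v*(-1 + v)) = 96 - 8*S*v - 8*v*(-1 + v))
916862/m(874, -200) = 916862/(96 - 8*874*(-200) - 8*(-200)*(-1 - 200)) = 916862/(96 + 1398400 - 8*(-200)*(-201)) = 916862/(96 + 1398400 - 321600) = 916862/1076896 = 916862*(1/1076896) = 458431/538448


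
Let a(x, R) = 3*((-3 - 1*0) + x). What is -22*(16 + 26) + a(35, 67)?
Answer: -828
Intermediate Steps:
a(x, R) = -9 + 3*x (a(x, R) = 3*((-3 + 0) + x) = 3*(-3 + x) = -9 + 3*x)
-22*(16 + 26) + a(35, 67) = -22*(16 + 26) + (-9 + 3*35) = -22*42 + (-9 + 105) = -924 + 96 = -828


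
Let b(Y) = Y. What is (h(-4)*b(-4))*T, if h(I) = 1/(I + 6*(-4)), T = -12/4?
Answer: -3/7 ≈ -0.42857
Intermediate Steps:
T = -3 (T = -12*¼ = -3)
h(I) = 1/(-24 + I) (h(I) = 1/(I - 24) = 1/(-24 + I))
(h(-4)*b(-4))*T = (-4/(-24 - 4))*(-3) = (-4/(-28))*(-3) = -1/28*(-4)*(-3) = (⅐)*(-3) = -3/7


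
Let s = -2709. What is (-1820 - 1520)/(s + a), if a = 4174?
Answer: -668/293 ≈ -2.2799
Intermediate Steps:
(-1820 - 1520)/(s + a) = (-1820 - 1520)/(-2709 + 4174) = -3340/1465 = -3340*1/1465 = -668/293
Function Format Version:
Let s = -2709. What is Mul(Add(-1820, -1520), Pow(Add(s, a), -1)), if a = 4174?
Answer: Rational(-668, 293) ≈ -2.2799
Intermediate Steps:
Mul(Add(-1820, -1520), Pow(Add(s, a), -1)) = Mul(Add(-1820, -1520), Pow(Add(-2709, 4174), -1)) = Mul(-3340, Pow(1465, -1)) = Mul(-3340, Rational(1, 1465)) = Rational(-668, 293)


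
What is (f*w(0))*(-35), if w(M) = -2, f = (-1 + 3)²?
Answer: 280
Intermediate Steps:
f = 4 (f = 2² = 4)
(f*w(0))*(-35) = (4*(-2))*(-35) = -8*(-35) = 280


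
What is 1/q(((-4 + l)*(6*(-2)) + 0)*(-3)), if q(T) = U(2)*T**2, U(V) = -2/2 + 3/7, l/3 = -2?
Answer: -7/518400 ≈ -1.3503e-5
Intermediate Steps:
l = -6 (l = 3*(-2) = -6)
U(V) = -4/7 (U(V) = -2*1/2 + 3*(1/7) = -1 + 3/7 = -4/7)
q(T) = -4*T**2/7
1/q(((-4 + l)*(6*(-2)) + 0)*(-3)) = 1/(-4*9*((-4 - 6)*(6*(-2)) + 0)**2/7) = 1/(-4*9*(-10*(-12) + 0)**2/7) = 1/(-4*9*(120 + 0)**2/7) = 1/(-4*(120*(-3))**2/7) = 1/(-4/7*(-360)**2) = 1/(-4/7*129600) = 1/(-518400/7) = -7/518400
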